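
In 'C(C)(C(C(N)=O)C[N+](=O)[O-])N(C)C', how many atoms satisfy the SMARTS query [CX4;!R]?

6

The query [CX4;!R] means: aliphatic carbon with four total connections, not in a ring.
Check the 13 heavy atoms by environment: 6× C (X4, acyclic) → match; 1× C (X3, acyclic) → no; 2× O (X1, acyclic) → no; 2× N (X3, acyclic) → no; 1× N (charge +1, X3, acyclic) → no; 1× O (charge -1, X1, acyclic) → no.
That gives 6 matching atoms.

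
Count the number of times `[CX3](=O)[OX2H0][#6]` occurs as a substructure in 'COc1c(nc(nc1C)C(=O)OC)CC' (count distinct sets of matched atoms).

1

[CX3](=O)[OX2H0][#6] is the SMARTS for an ester: a carbonyl carbon bonded to an oxygen that is itself bonded to carbon (no H on that O).
Exactly one fragment in the molecule meets all constraints, giving 1 match.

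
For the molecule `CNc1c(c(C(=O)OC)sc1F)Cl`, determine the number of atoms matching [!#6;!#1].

6

The query [!#6;!#1] means: not carbon and not hydrogen — any heteroatom.
Check the 13 heavy atoms by environment: 1× s (aromatic) → match; 4× c (aromatic) → no; 1× N → match; 3× C → no; 1× F → match; 1× Cl → match; 2× O → match.
Summing the matching environments: 1 + 1 + 1 + 1 + 2 = 6 matching atoms.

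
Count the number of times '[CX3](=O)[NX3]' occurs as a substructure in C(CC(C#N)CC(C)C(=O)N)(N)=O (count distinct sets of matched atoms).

[CX3](=O)[NX3] is the SMARTS for an amide: a carbonyl carbon bonded to a trivalent nitrogen.
The molecule carries 2 separate instances of a primary amide (-C(=O)NH2) meeting every constraint; each maps to a distinct set of atoms, giving 2 matches.

2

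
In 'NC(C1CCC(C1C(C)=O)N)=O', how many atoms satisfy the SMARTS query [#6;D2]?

2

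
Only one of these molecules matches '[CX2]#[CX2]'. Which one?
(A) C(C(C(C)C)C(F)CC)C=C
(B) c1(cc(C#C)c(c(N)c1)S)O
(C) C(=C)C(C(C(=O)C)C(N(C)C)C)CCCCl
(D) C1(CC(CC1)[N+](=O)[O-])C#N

[CX2]#[CX2] describes a carbon-carbon triple bond (an alkyne).
(A) has a vinyl group (-CH=CH2) but the C=C is a double bond; both carbons are CX3, not CX2.
(B) contains an ethynyl group (-C#CH), which satisfies every atom and bond constraint.
(C) has a vinyl group (-CH=CH2) but the C=C is a double bond; both carbons are CX3, not CX2.
(D) has a nitrile (-C#N) but the triple bond is C#N, not C#C.
So the answer is (B).

B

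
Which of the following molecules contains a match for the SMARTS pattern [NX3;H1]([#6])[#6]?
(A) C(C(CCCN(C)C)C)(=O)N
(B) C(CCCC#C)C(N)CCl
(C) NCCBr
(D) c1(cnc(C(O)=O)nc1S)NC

D

[NX3;H1]([#6])[#6] describes a trivalent nitrogen with one H, bonded to two carbons (a secondary amine).
(A) has a dimethylamino group (-N(CH3)2) but the nitrogen has H0, not H1.
(B) has a primary amino group (-NH2) but the nitrogen has H2 and only one carbon neighbour.
(C) has a primary amino group (-NH2) but the nitrogen has H2 and only one carbon neighbour.
(D) contains an N-methylamino group (-NHCH3), which satisfies every atom and bond constraint.
So the answer is (D).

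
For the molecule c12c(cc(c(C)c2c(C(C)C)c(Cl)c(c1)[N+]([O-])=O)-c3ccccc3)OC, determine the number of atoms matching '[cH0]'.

9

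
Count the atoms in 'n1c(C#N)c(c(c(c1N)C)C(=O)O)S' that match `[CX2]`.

1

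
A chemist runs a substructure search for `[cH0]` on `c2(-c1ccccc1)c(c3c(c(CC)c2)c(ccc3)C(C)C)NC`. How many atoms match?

7

The query [cH0] means: aromatic carbon with no attached hydrogen (substituted or ring-fusion).
Check the 23 heavy atoms by environment: 7× c (aromatic, H0) → match; 9× c (aromatic, H1) → no; 1× C (H2) → no; 4× C (H3) → no; 1× C (H1) → no; 1× N (H1) → no.
That gives 7 matching atoms.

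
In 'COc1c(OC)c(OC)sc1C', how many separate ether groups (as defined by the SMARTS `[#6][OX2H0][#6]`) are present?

3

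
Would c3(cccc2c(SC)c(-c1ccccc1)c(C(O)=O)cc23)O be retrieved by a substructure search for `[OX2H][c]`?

Yes

The pattern [OX2H][c] describes a hydroxyl oxygen attached to an aromatic carbon — a phenol.
The molecule carries a hydroxyl group (-OH), whose atoms satisfy every constraint of the query, so the pattern matches.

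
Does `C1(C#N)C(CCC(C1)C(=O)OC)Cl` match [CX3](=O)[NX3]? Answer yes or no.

The pattern [CX3](=O)[NX3] describes a carbonyl carbon bonded to a trivalent nitrogen — an amide.
The closest candidate here is a methyl-ester group (-C(=O)OCH3), but the carbonyl is bonded to O, not to an NX3 nitrogen. No other fragment satisfies the full query, so there is no match.

No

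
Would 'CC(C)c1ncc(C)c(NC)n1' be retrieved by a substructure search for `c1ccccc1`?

No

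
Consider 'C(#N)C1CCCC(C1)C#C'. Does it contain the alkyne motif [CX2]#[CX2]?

Yes

The pattern [CX2]#[CX2] describes a carbon-carbon triple bond — an alkyne.
The molecule carries an ethynyl group (-C#CH), whose atoms satisfy every constraint of the query, so the pattern matches.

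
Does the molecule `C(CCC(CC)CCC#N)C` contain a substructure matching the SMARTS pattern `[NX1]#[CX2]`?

Yes

The pattern [NX1]#[CX2] describes a nitrogen triple-bonded to a two-connected carbon — a nitrile.
The molecule carries a nitrile (-C#N), whose atoms satisfy every constraint of the query, so the pattern matches.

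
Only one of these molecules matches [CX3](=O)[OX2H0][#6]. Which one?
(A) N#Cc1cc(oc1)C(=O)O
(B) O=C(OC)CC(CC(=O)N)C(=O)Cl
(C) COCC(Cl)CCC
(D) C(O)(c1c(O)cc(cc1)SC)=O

B

[CX3](=O)[OX2H0][#6] describes a carbonyl carbon bonded to an oxygen that is itself bonded to carbon (no H on that O) (an ester).
(A) has a carboxylic acid group (-C(=O)OH) but the singly-bonded O carries H (OX2H1, not H0).
(B) contains a methyl-ester group (-C(=O)OCH3), which satisfies every atom and bond constraint.
(C) has a methoxy ether (-OCH3) but the ether oxygen is not adjacent to a C=O carbon.
(D) has a carboxylic acid group (-C(=O)OH) but the singly-bonded O carries H (OX2H1, not H0).
So the answer is (B).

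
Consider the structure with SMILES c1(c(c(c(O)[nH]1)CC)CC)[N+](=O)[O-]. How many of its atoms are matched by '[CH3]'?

Check the 13 heavy atoms by environment: 1× n (aromatic, H1) → no; 4× c (aromatic, H0) → no; 1× O (H1) → no; 2× C (H2) → no; 2× C (H3) → match; 1× N (charge +1, H0) → no; 1× O (charge -1, H0) → no; 1× O (H0) → no.
That gives 2 matching atoms.

2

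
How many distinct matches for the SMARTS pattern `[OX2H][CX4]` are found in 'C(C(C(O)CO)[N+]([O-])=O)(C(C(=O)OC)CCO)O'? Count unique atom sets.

4

[OX2H][CX4] is the SMARTS for an aliphatic alcohol: a hydroxyl oxygen bound to an sp3 (X4) carbon.
The molecule carries 4 separate instances of a hydroxyl group (-OH) meeting every constraint; each maps to a distinct set of atoms, giving 4 matches.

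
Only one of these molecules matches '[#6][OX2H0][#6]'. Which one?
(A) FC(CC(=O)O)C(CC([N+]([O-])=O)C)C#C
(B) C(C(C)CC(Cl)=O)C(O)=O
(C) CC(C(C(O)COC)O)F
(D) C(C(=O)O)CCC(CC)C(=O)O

C

[#6][OX2H0][#6] describes an aliphatic oxygen bridging two carbons with no H on the oxygen (an ether).
(A) has a carboxylic acid group (-C(=O)OH) but the -OH oxygen has H1; the =O is OX1, not OX2.
(B) has a carboxylic acid group (-C(=O)OH) but the -OH oxygen has H1; the =O is OX1, not OX2.
(C) contains a methoxy ether (-OCH3), which satisfies every atom and bond constraint.
(D) has a carboxylic acid group (-C(=O)OH) but the -OH oxygen has H1; the =O is OX1, not OX2.
So the answer is (C).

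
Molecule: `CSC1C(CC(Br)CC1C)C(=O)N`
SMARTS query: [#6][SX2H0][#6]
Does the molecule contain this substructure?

The pattern [#6][SX2H0][#6] describes an aliphatic sulfur bridging two carbons with no H on the sulfur — a thioether.
The molecule carries a methylthio ether (-SCH3), whose atoms satisfy every constraint of the query, so the pattern matches.

Yes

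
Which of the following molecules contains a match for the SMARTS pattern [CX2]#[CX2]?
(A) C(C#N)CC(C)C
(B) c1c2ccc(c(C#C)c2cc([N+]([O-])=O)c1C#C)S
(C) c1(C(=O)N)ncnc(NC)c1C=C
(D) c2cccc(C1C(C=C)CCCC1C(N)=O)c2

B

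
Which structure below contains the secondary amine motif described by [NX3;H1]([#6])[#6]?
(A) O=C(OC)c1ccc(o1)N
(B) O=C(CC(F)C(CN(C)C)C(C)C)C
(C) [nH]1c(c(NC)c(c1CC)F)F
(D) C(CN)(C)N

C

[NX3;H1]([#6])[#6] describes a trivalent nitrogen with one H, bonded to two carbons (a secondary amine).
(A) has a primary amino group (-NH2) but the nitrogen has H2 and only one carbon neighbour.
(B) has a dimethylamino group (-N(CH3)2) but the nitrogen has H0, not H1.
(C) contains an N-methylamino group (-NHCH3), which satisfies every atom and bond constraint.
(D) has a primary amino group (-NH2) but the nitrogen has H2 and only one carbon neighbour.
So the answer is (C).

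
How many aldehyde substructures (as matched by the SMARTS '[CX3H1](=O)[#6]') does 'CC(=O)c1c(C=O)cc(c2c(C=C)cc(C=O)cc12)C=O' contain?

3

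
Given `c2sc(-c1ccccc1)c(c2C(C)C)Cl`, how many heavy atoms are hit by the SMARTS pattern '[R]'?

11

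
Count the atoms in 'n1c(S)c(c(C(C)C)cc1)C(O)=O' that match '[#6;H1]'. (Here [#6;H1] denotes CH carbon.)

Check the 13 heavy atoms by environment: 1× n (aromatic, H0) → no; 2× c (aromatic, H1) → match; 3× c (aromatic, H0) → no; 1× S (H1) → no; 1× C (H0) → no; 1× O (H0) → no; 1× O (H1) → no; 1× C (H1) → match; 2× C (H3) → no.
Summing the matching environments: 2 + 1 = 3 matching atoms.

3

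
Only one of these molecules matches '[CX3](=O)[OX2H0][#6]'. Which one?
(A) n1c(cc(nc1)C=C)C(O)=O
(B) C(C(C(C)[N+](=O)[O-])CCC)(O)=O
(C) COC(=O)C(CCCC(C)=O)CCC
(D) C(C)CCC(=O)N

C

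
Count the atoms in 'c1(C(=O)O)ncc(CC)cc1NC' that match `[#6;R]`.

The query [#6;R] means: carbon that is part of a ring.
Check the 13 heavy atoms by environment: 1× n (aromatic, in 6-ring) → no; 5× c (aromatic, in 6-ring) → match; 4× C (acyclic) → no; 1× N (acyclic) → no; 2× O (acyclic) → no.
That gives 5 matching atoms.

5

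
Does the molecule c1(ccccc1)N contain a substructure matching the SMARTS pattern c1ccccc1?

Yes

The pattern c1ccccc1 describes six aromatic carbons in a ring — a benzene ring.
The required atom environment is present in the molecule, so the pattern matches.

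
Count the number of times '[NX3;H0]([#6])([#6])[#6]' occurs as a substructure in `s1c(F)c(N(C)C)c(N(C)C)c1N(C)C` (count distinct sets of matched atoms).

[NX3;H0]([#6])([#6])[#6] is the SMARTS for a tertiary amine: a trivalent nitrogen with no H, bonded to three carbons.
The molecule carries 3 separate instances of a dimethylamino group (-N(CH3)2) meeting every constraint; each maps to a distinct set of atoms, giving 3 matches.

3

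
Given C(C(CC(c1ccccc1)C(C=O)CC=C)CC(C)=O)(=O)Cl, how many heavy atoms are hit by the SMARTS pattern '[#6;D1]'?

The query [#6;D1] means: carbon bonded to exactly one heavy atom.
Check the 22 heavy atoms by environment: 5× C (D2) → no; 5× C (D3) → no; 3× O (D1) → no; 1× Cl (D1) → no; 1× c (aromatic, D3) → no; 5× c (aromatic, D2) → no; 2× C (D1) → match.
That gives 2 matching atoms.

2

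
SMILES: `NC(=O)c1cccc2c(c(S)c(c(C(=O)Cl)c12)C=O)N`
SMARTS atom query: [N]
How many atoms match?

2

The query [N] means: uppercase N matches aliphatic (non-aromatic) nitrogen only.
Check the 20 heavy atoms by environment: 10× c (aromatic) → no; 3× C → no; 3× O → no; 1× Cl → no; 2× N → match; 1× S → no.
That gives 2 matching atoms.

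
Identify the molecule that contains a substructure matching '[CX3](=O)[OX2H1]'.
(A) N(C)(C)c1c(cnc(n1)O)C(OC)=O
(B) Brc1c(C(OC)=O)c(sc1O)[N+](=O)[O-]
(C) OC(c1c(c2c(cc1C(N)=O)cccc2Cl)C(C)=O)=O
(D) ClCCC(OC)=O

[CX3](=O)[OX2H1] describes an sp2 carbon double-bonded to O and single-bonded to an -OH oxygen (a carboxylic acid).
(A) has a methyl-ester group (-C(=O)OCH3) but the singly-bonded O has no H (OX2H0, not OX2H1).
(B) has a methyl-ester group (-C(=O)OCH3) but the singly-bonded O has no H (OX2H0, not OX2H1).
(C) contains a carboxylic acid group (-C(=O)OH), which satisfies every atom and bond constraint.
(D) has a methyl-ester group (-C(=O)OCH3) but the singly-bonded O has no H (OX2H0, not OX2H1).
So the answer is (C).

C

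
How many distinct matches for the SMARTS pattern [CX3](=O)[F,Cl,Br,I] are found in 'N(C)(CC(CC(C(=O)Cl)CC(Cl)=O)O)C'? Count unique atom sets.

[CX3](=O)[F,Cl,Br,I] is the SMARTS for an acyl halide: a carbonyl carbon bonded to a halogen.
The molecule carries 2 separate instances of an acyl chloride (-C(=O)Cl) meeting every constraint; each maps to a distinct set of atoms, giving 2 matches.

2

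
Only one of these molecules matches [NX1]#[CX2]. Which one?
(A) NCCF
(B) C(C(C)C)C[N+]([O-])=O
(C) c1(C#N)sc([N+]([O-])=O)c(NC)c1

C

[NX1]#[CX2] describes a nitrogen triple-bonded to a two-connected carbon (a nitrile).
(A) has a primary amino group (-NH2) but the nitrogen is NX3 (three connections), not NX1 triple-bonded.
(B) has a nitro group (-[N+](=O)[O-]) but there is no C#N triple bond.
(C) contains a nitrile (-C#N), which satisfies every atom and bond constraint.
So the answer is (C).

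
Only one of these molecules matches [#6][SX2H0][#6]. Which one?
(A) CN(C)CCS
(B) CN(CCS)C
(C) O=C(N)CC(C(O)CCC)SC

C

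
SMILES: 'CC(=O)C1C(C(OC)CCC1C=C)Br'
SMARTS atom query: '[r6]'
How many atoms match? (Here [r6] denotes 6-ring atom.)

The query [r6] means: r6 matches atoms in a six-membered ring.
Check the 14 heavy atoms by environment: 6× C (in 6-ring) → match; 5× C (acyclic) → no; 2× O (acyclic) → no; 1× Br (acyclic) → no.
That gives 6 matching atoms.

6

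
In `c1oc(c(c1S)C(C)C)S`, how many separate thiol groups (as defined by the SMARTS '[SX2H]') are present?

2

[SX2H] is the SMARTS for a thiol: an aliphatic sulfur with two connections, one being H.
The molecule carries 2 separate instances of a thiol (-SH) meeting every constraint; each maps to a distinct set of atoms, giving 2 matches.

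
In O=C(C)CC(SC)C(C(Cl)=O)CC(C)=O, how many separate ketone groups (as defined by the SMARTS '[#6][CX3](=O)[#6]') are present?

[#6][CX3](=O)[#6] is the SMARTS for a ketone: a carbonyl carbon (no H) flanked by two carbons.
The molecule carries 2 separate instances of an acetyl/ketone group (-C(=O)CH3) meeting every constraint; each maps to a distinct set of atoms, giving 2 matches.

2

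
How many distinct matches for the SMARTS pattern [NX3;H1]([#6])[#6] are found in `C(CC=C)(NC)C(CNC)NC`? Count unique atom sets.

[NX3;H1]([#6])[#6] is the SMARTS for a secondary amine: a trivalent nitrogen with one H, bonded to two carbons.
The molecule carries 3 separate instances of an N-methylamino group (-NHCH3) meeting every constraint; each maps to a distinct set of atoms, giving 3 matches.

3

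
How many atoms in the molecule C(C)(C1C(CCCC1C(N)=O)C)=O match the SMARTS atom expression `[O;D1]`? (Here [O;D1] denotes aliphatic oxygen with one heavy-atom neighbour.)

2

Check the 13 heavy atoms by environment: 3× C (D2) → no; 5× C (D3) → no; 2× O (D1) → match; 1× N (D1) → no; 2× C (D1) → no.
That gives 2 matching atoms.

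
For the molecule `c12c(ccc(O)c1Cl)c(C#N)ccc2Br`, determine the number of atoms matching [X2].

Check the 15 heavy atoms by environment: 10× c (aromatic, X3) → no; 1× Br (X1) → no; 1× O (X2) → match; 1× C (X2) → match; 1× N (X1) → no; 1× Cl (X1) → no.
Summing the matching environments: 1 + 1 = 2 matching atoms.

2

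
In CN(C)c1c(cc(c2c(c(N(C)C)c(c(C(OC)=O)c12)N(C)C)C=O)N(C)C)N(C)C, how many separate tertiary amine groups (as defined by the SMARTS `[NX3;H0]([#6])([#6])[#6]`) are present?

5

[NX3;H0]([#6])([#6])[#6] is the SMARTS for a tertiary amine: a trivalent nitrogen with no H, bonded to three carbons.
The molecule carries 5 separate instances of a dimethylamino group (-N(CH3)2) meeting every constraint; each maps to a distinct set of atoms, giving 5 matches.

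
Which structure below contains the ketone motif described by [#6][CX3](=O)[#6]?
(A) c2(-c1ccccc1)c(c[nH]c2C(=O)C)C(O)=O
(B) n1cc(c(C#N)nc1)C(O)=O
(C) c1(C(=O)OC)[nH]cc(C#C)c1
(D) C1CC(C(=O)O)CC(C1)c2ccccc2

A

[#6][CX3](=O)[#6] describes a carbonyl carbon (no H) flanked by two carbons (a ketone).
(A) contains an acetyl/ketone group (-C(=O)CH3), which satisfies every atom and bond constraint.
(B) has a carboxylic acid group (-C(=O)OH) but one neighbour of the carbonyl carbon is O, not C.
(C) has a methyl-ester group (-C(=O)OCH3) but one neighbour of the carbonyl carbon is O, not C.
(D) has a carboxylic acid group (-C(=O)OH) but one neighbour of the carbonyl carbon is O, not C.
So the answer is (A).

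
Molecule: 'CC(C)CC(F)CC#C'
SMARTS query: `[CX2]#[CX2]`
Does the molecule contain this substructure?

Yes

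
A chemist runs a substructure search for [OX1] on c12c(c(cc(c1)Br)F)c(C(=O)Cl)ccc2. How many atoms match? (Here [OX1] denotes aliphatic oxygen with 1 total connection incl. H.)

The query [OX1] means: aliphatic oxygen with one total connection — typically a carbonyl =O or an oxide.
Check the 15 heavy atoms by environment: 10× c (aromatic, X3) → no; 1× C (X3) → no; 1× O (X1) → match; 1× Cl (X1) → no; 1× Br (X1) → no; 1× F (X1) → no.
That gives 1 matching atom.

1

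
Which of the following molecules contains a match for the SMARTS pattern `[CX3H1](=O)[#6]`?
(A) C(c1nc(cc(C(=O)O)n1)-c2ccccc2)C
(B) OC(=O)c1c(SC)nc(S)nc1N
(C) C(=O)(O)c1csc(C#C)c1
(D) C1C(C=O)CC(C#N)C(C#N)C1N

D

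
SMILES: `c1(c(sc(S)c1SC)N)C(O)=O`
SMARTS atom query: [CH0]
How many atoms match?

1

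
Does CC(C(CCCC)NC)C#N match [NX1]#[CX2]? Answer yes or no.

The pattern [NX1]#[CX2] describes a nitrogen triple-bonded to a two-connected carbon — a nitrile.
The molecule carries a nitrile (-C#N), whose atoms satisfy every constraint of the query, so the pattern matches.

Yes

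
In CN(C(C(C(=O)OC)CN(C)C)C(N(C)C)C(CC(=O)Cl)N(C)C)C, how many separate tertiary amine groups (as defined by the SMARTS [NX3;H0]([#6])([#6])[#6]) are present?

4

[NX3;H0]([#6])([#6])[#6] is the SMARTS for a tertiary amine: a trivalent nitrogen with no H, bonded to three carbons.
The molecule carries 4 separate instances of a dimethylamino group (-N(CH3)2) meeting every constraint; each maps to a distinct set of atoms, giving 4 matches.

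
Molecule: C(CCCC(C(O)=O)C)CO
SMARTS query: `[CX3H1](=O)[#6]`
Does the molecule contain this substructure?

The pattern [CX3H1](=O)[#6] describes an sp2 carbon with one H, double-bonded to O and single-bonded to carbon — an aldehyde.
The closest candidate here is a carboxylic acid group (-C(=O)OH), but the carbonyl carbon has H0 and is bonded to O, not H1. No other fragment satisfies the full query, so there is no match.

No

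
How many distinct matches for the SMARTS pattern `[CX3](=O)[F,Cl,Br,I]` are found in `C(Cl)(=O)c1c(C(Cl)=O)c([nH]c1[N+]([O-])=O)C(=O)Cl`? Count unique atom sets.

3

[CX3](=O)[F,Cl,Br,I] is the SMARTS for an acyl halide: a carbonyl carbon bonded to a halogen.
The molecule carries 3 separate instances of an acyl chloride (-C(=O)Cl) meeting every constraint; each maps to a distinct set of atoms, giving 3 matches.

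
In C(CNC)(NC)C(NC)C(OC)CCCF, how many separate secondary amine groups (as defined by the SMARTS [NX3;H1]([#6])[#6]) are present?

3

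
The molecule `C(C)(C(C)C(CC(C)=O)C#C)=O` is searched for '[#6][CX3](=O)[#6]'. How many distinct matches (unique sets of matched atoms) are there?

2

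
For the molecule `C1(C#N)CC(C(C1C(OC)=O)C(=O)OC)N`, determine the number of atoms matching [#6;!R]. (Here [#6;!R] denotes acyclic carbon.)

5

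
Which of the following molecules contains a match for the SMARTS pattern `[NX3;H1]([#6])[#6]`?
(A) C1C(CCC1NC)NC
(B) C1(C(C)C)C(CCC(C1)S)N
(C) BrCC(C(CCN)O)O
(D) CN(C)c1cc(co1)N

[NX3;H1]([#6])[#6] describes a trivalent nitrogen with one H, bonded to two carbons (a secondary amine).
(A) contains an N-methylamino group (-NHCH3), which satisfies every atom and bond constraint.
(B) has a primary amino group (-NH2) but the nitrogen has H2 and only one carbon neighbour.
(C) has a primary amino group (-NH2) but the nitrogen has H2 and only one carbon neighbour.
(D) has a primary amino group (-NH2) but the nitrogen has H2 and only one carbon neighbour.
So the answer is (A).

A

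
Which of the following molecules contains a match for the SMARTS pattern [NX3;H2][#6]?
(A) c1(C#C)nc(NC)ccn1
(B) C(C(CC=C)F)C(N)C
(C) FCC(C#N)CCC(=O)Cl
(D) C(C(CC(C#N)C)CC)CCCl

B

[NX3;H2][#6] describes a trivalent nitrogen with two H attached to carbon (a primary amine).
(A) has an N-methylamino group (-NHCH3) but the nitrogen bears two carbons and only one H (H1), not H2.
(B) contains a primary amino group (-NH2), which satisfies every atom and bond constraint.
(C) has a nitrile (-C#N) but the nitrogen is NX1 (triple-bonded), not NX3 with two H.
(D) has a nitrile (-C#N) but the nitrogen is NX1 (triple-bonded), not NX3 with two H.
So the answer is (B).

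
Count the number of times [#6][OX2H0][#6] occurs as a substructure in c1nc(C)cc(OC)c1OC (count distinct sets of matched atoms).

[#6][OX2H0][#6] is the SMARTS for an ether: an aliphatic oxygen bridging two carbons with no H on the oxygen.
The molecule carries 2 separate instances of a methoxy ether (-OCH3) meeting every constraint; each maps to a distinct set of atoms, giving 2 matches.

2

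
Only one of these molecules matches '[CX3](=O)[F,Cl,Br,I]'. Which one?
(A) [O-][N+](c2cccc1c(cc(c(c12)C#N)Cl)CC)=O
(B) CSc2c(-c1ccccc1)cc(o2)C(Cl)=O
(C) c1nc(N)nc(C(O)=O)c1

[CX3](=O)[F,Cl,Br,I] describes a carbonyl carbon bonded to a halogen (an acyl halide).
(A) has a chloro substituent but the Cl is not on a carbonyl carbon.
(B) contains an acyl chloride (-C(=O)Cl), which satisfies every atom and bond constraint.
(C) has a carboxylic acid group (-C(=O)OH) but the carbonyl is bonded to -OH, not to a halogen.
So the answer is (B).

B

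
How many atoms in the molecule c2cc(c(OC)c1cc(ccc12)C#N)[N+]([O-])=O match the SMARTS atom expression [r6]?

10

The query [r6] means: r6 matches atoms in a six-membered ring.
Check the 17 heavy atoms by environment: 10× c (aromatic, in 6-ring) → match; 1× N (charge +1, acyclic) → no; 1× O (charge -1, acyclic) → no; 2× O (acyclic) → no; 2× C (acyclic) → no; 1× N (acyclic) → no.
That gives 10 matching atoms.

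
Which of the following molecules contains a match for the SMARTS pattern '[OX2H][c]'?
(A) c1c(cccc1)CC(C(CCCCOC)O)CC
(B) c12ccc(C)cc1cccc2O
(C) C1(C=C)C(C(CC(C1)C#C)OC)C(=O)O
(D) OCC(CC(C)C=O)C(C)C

[OX2H][c] describes a hydroxyl oxygen attached to an aromatic carbon (a phenol).
(A) has a hydroxyl group (-OH) but the -OH is on an aliphatic carbon, not an aromatic c.
(B) contains a hydroxyl group (-OH), which satisfies every atom and bond constraint.
(C) has a methoxy ether (-OCH3) but the oxygen has H0, not H1.
(D) has a hydroxyl group (-OH) but the -OH is on an aliphatic carbon, not an aromatic c.
So the answer is (B).

B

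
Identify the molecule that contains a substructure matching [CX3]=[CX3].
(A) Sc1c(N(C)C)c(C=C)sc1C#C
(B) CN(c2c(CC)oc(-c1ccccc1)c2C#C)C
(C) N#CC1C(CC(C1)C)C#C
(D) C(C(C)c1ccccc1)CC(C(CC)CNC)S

[CX3]=[CX3] describes a non-aromatic C=C double bond between two sp2 carbons (an alkene).
(A) contains a vinyl group (-CH=CH2), which satisfies every atom and bond constraint.
(B) has an ethyl group (-CH2CH3) but its C-C bond is a single bond between CX4 carbons, not CX3=CX3.
(C) has an ethynyl group (-C#CH) but the C-C bond is a triple bond, not a double bond.
(D) has an ethyl group (-CH2CH3) but its C-C bond is a single bond between CX4 carbons, not CX3=CX3.
So the answer is (A).

A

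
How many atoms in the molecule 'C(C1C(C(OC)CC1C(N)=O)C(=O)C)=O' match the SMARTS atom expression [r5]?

The query [r5] means: r5 matches atoms in a five-membered ring.
Check the 15 heavy atoms by environment: 5× C (in 5-ring) → match; 5× C (acyclic) → no; 4× O (acyclic) → no; 1× N (acyclic) → no.
That gives 5 matching atoms.

5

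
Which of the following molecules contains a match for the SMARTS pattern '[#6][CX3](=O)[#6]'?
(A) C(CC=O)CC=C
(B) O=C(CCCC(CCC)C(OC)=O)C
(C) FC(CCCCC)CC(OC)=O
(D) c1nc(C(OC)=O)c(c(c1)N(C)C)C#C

[#6][CX3](=O)[#6] describes a carbonyl carbon (no H) flanked by two carbons (a ketone).
(A) has an aldehyde (-CHO) but the carbonyl carbon has H1, so it is not flanked by two carbons.
(B) contains an acetyl/ketone group (-C(=O)CH3), which satisfies every atom and bond constraint.
(C) has a methyl-ester group (-C(=O)OCH3) but one neighbour of the carbonyl carbon is O, not C.
(D) has a methyl-ester group (-C(=O)OCH3) but one neighbour of the carbonyl carbon is O, not C.
So the answer is (B).

B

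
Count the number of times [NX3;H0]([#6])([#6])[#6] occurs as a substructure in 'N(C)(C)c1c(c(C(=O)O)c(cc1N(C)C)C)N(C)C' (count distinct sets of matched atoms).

3

[NX3;H0]([#6])([#6])[#6] is the SMARTS for a tertiary amine: a trivalent nitrogen with no H, bonded to three carbons.
The molecule carries 3 separate instances of a dimethylamino group (-N(CH3)2) meeting every constraint; each maps to a distinct set of atoms, giving 3 matches.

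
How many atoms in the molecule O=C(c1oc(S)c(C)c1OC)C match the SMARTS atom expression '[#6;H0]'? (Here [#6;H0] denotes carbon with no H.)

The query [#6;H0] means: any carbon with no attached hydrogen.
Check the 12 heavy atoms by environment: 1× o (aromatic, H0) → no; 4× c (aromatic, H0) → match; 2× O (H0) → no; 3× C (H3) → no; 1× C (H0) → match; 1× S (H1) → no.
Summing the matching environments: 4 + 1 = 5 matching atoms.

5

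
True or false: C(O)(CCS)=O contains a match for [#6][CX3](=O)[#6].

The pattern [#6][CX3](=O)[#6] describes a carbonyl carbon (no H) flanked by two carbons — a ketone.
The closest candidate here is a carboxylic acid group (-C(=O)OH), but one neighbour of the carbonyl carbon is O, not C. No other fragment satisfies the full query, so there is no match.

False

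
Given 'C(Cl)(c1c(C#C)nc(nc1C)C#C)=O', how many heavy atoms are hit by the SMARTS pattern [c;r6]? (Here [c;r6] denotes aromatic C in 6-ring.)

4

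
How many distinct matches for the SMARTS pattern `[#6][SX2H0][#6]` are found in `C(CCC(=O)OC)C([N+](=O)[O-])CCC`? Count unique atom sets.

0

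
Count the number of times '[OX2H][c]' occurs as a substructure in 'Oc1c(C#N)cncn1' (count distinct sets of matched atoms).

1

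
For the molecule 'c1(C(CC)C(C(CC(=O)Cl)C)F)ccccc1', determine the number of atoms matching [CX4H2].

2

The query [CX4H2] means: sp3 carbon (X4) with exactly two hydrogens.
Check the 17 heavy atoms by environment: 2× C (H3, X4) → no; 2× C (H2, X4) → match; 3× C (H1, X4) → no; 1× C (H0, X3) → no; 1× O (H0, X1) → no; 1× Cl (H0, X1) → no; 1× F (H0, X1) → no; 1× c (aromatic, H0, X3) → no; 5× c (aromatic, H1, X3) → no.
That gives 2 matching atoms.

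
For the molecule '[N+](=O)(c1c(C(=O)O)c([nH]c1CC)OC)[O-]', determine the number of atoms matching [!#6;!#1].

The query [!#6;!#1] means: not carbon and not hydrogen — any heteroatom.
Check the 15 heavy atoms by environment: 1× n (aromatic) → match; 4× c (aromatic) → no; 1× N (charge +1) → match; 1× O (charge -1) → match; 4× O → match; 4× C → no.
Summing the matching environments: 1 + 1 + 1 + 4 = 7 matching atoms.

7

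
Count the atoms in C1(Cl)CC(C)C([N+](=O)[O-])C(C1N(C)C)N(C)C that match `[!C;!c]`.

The query [!C;!c] means: neither aliphatic nor aromatic carbon — same as [!#6].
Check the 17 heavy atoms by environment: 11× C → no; 1× Cl → match; 2× N → match; 1× N (charge +1) → match; 1× O (charge -1) → match; 1× O → match.
Summing the matching environments: 1 + 2 + 1 + 1 + 1 = 6 matching atoms.

6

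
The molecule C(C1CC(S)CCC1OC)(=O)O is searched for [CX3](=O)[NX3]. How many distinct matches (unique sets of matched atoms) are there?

[CX3](=O)[NX3] is the SMARTS for an amide: a carbonyl carbon bonded to a trivalent nitrogen.
The molecule has a carboxylic acid group (-C(=O)OH), but the carbonyl is bonded to O, not to an NX3 nitrogen; nothing else fits, so there are 0 matches.

0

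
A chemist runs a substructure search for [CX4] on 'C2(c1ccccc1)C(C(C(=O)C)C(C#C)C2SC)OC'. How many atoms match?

8

The query [CX4] means: C with X4: aliphatic carbon with exactly 4 total connections (bonds + H).
Check the 20 heavy atoms by environment: 8× C (X4) → match; 1× C (X3) → no; 1× O (X1) → no; 1× O (X2) → no; 2× C (X2) → no; 1× S (X2) → no; 6× c (aromatic, X3) → no.
That gives 8 matching atoms.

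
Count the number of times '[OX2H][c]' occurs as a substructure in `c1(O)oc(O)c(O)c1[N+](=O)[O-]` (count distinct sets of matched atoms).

3

[OX2H][c] is the SMARTS for a phenol: a hydroxyl oxygen attached to an aromatic carbon.
The molecule carries 3 separate instances of a hydroxyl group (-OH) meeting every constraint; each maps to a distinct set of atoms, giving 3 matches.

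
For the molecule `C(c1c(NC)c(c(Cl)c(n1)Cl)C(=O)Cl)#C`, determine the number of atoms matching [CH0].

The query [CH0] means: aliphatic carbon with no attached hydrogen.
Check the 15 heavy atoms by environment: 1× n (aromatic, H0) → no; 5× c (aromatic, H0) → no; 1× N (H1) → no; 1× C (H3) → no; 3× Cl (H0) → no; 2× C (H0) → match; 1× O (H0) → no; 1× C (H1) → no.
That gives 2 matching atoms.

2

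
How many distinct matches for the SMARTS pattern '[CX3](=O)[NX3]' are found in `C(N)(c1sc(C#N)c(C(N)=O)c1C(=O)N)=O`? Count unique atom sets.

3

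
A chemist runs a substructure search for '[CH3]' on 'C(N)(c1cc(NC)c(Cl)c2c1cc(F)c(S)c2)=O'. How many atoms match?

The query [CH3] means: aliphatic carbon with exactly three hydrogens.
Check the 18 heavy atoms by environment: 7× c (aromatic, H0) → no; 3× c (aromatic, H1) → no; 1× C (H0) → no; 1× O (H0) → no; 1× N (H2) → no; 1× N (H1) → no; 1× C (H3) → match; 1× S (H1) → no; 1× F (H0) → no; 1× Cl (H0) → no.
That gives 1 matching atom.

1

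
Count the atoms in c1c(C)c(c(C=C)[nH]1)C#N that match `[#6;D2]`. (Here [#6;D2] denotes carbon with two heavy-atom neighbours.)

The query [#6;D2] means: any carbon bonded to exactly two heavy atoms.
Check the 10 heavy atoms by environment: 1× n (aromatic, D2) → no; 1× c (aromatic, D2) → match; 3× c (aromatic, D3) → no; 2× C (D2) → match; 1× N (D1) → no; 2× C (D1) → no.
Summing the matching environments: 1 + 2 = 3 matching atoms.

3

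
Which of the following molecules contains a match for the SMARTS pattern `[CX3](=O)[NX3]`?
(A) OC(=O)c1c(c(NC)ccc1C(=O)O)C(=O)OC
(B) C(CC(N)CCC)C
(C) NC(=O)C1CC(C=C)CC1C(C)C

[CX3](=O)[NX3] describes a carbonyl carbon bonded to a trivalent nitrogen (an amide).
(A) has a carboxylic acid group (-C(=O)OH) but the carbonyl is bonded to O, not to an NX3 nitrogen.
(B) has a primary amino group (-NH2) but the -NH2 is not attached to a carbonyl carbon.
(C) contains a primary amide (-C(=O)NH2), which satisfies every atom and bond constraint.
So the answer is (C).

C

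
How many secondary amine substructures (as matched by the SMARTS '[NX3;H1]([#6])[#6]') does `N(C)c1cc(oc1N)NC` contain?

2

[NX3;H1]([#6])[#6] is the SMARTS for a secondary amine: a trivalent nitrogen with one H, bonded to two carbons.
The molecule carries 2 separate instances of an N-methylamino group (-NHCH3) meeting every constraint; each maps to a distinct set of atoms, giving 2 matches.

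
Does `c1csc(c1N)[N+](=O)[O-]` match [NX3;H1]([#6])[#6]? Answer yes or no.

No

The pattern [NX3;H1]([#6])[#6] describes a trivalent nitrogen with one H, bonded to two carbons — a secondary amine.
The closest candidate here is a primary amino group (-NH2), but the nitrogen has H2 and only one carbon neighbour. No other fragment satisfies the full query, so there is no match.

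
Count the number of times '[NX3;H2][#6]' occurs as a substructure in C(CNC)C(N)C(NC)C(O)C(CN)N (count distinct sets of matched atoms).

[NX3;H2][#6] is the SMARTS for a primary amine: a trivalent nitrogen with two H attached to carbon.
The molecule carries 3 separate instances of a primary amino group (-NH2) meeting every constraint; each maps to a distinct set of atoms, giving 3 matches.

3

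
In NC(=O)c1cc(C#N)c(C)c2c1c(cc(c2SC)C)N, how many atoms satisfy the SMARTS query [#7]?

3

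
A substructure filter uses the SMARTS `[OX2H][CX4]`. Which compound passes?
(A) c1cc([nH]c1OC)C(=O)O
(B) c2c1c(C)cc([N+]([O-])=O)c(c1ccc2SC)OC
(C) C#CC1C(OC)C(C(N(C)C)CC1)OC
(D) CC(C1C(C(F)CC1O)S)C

D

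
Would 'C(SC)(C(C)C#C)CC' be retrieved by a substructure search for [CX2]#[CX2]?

Yes

The pattern [CX2]#[CX2] describes a carbon-carbon triple bond — an alkyne.
The molecule carries an ethynyl group (-C#CH), whose atoms satisfy every constraint of the query, so the pattern matches.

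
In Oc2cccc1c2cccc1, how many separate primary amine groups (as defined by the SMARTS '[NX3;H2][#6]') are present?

0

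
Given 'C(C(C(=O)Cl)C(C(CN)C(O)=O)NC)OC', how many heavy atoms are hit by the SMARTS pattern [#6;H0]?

2

The query [#6;H0] means: any carbon with no attached hydrogen.
Check the 16 heavy atoms by environment: 2× C (H2) → no; 3× C (H1) → no; 1× N (H1) → no; 2× C (H3) → no; 1× N (H2) → no; 2× C (H0) → match; 3× O (H0) → no; 1× Cl (H0) → no; 1× O (H1) → no.
That gives 2 matching atoms.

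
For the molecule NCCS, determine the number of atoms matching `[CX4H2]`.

The query [CX4H2] means: sp3 carbon (X4) with exactly two hydrogens.
Check the 4 heavy atoms by environment: 2× C (H2, X4) → match; 1× N (H2, X3) → no; 1× S (H1, X2) → no.
That gives 2 matching atoms.

2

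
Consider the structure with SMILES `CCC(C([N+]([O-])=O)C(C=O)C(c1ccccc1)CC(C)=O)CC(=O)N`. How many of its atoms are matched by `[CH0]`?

The query [CH0] means: aliphatic carbon with no attached hydrogen.
Check the 25 heavy atoms by environment: 3× C (H2) → no; 5× C (H1) → no; 4× O (H0) → no; 1× c (aromatic, H0) → no; 5× c (aromatic, H1) → no; 1× N (charge +1, H0) → no; 1× O (charge -1, H0) → no; 2× C (H0) → match; 2× C (H3) → no; 1× N (H2) → no.
That gives 2 matching atoms.

2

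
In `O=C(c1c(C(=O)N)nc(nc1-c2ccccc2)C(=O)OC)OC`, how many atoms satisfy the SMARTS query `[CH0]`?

The query [CH0] means: aliphatic carbon with no attached hydrogen.
Check the 23 heavy atoms by environment: 2× n (aromatic, H0) → no; 5× c (aromatic, H0) → no; 3× C (H0) → match; 5× O (H0) → no; 2× C (H3) → no; 5× c (aromatic, H1) → no; 1× N (H2) → no.
That gives 3 matching atoms.

3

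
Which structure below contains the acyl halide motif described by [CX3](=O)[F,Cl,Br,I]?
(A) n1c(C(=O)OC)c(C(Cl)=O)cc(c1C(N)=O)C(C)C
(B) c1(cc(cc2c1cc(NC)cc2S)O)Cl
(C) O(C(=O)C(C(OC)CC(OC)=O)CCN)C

A

[CX3](=O)[F,Cl,Br,I] describes a carbonyl carbon bonded to a halogen (an acyl halide).
(A) contains an acyl chloride (-C(=O)Cl), which satisfies every atom and bond constraint.
(B) has a chloro substituent but the Cl is not on a carbonyl carbon.
(C) has a methyl-ester group (-C(=O)OCH3) but the carbonyl is bonded to -O-C, not to a halogen.
So the answer is (A).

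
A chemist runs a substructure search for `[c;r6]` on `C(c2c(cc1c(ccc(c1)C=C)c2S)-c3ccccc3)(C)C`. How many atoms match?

16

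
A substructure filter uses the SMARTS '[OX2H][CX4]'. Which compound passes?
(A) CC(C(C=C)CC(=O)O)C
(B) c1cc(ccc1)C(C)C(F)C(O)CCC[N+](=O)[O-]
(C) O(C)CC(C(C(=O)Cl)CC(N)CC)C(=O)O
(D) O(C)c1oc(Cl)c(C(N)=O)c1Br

B

[OX2H][CX4] describes a hydroxyl oxygen bound to an sp3 (X4) carbon (an aliphatic alcohol).
(A) has a carboxylic acid group (-C(=O)OH) but the -OH is on a CX3 carbonyl carbon, not a CX4 carbon.
(B) contains a hydroxyl group (-OH), which satisfies every atom and bond constraint.
(C) has a carboxylic acid group (-C(=O)OH) but the -OH is on a CX3 carbonyl carbon, not a CX4 carbon.
(D) has a methoxy ether (-OCH3) but the oxygen has H0 (ether), not H1.
So the answer is (B).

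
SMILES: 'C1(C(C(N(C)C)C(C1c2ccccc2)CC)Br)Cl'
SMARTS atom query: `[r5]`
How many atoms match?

5

Check the 18 heavy atoms by environment: 5× C (in 5-ring) → match; 1× N (acyclic) → no; 4× C (acyclic) → no; 6× c (aromatic, in 6-ring) → no; 1× Cl (acyclic) → no; 1× Br (acyclic) → no.
That gives 5 matching atoms.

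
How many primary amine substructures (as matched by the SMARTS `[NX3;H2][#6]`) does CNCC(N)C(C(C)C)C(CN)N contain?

[NX3;H2][#6] is the SMARTS for a primary amine: a trivalent nitrogen with two H attached to carbon.
The molecule carries 3 separate instances of a primary amino group (-NH2) meeting every constraint; each maps to a distinct set of atoms, giving 3 matches.

3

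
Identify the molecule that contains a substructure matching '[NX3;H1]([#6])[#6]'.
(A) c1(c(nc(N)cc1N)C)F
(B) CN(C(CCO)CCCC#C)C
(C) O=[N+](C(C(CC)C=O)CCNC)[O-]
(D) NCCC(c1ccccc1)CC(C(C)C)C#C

C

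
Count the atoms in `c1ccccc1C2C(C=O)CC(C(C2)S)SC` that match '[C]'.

8

The query [C] means: uppercase C matches aliphatic (non-aromatic) carbon only.
Check the 17 heavy atoms by environment: 8× C → match; 1× O → no; 2× S → no; 6× c (aromatic) → no.
That gives 8 matching atoms.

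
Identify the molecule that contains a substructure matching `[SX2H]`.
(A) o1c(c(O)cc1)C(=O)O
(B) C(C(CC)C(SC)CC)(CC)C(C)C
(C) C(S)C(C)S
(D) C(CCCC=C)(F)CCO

C

[SX2H] describes an aliphatic sulfur with two connections, one being H (a thiol).
(A) has a hydroxyl group (-OH) but it is an -OH, not an -SH.
(B) has a methylthio ether (-SCH3) but the sulfur has H0 (bonded to two carbons), not H1.
(C) contains a thiol (-SH), which satisfies every atom and bond constraint.
(D) has a hydroxyl group (-OH) but it is an -OH, not an -SH.
So the answer is (C).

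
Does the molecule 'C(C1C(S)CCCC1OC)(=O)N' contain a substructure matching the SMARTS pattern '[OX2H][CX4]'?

No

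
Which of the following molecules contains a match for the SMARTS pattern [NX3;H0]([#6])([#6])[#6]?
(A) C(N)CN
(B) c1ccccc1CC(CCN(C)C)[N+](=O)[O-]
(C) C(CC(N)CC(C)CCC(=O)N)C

[NX3;H0]([#6])([#6])[#6] describes a trivalent nitrogen with no H, bonded to three carbons (a tertiary amine).
(A) has a primary amino group (-NH2) but the nitrogen has H2, not H0 with three carbons.
(B) contains a dimethylamino group (-N(CH3)2), which satisfies every atom and bond constraint.
(C) has a primary amino group (-NH2) but the nitrogen has H2, not H0 with three carbons.
So the answer is (B).

B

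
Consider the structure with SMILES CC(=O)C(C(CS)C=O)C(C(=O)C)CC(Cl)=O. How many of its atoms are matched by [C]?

11

Check the 17 heavy atoms by environment: 11× C → match; 4× O → no; 1× S → no; 1× Cl → no.
That gives 11 matching atoms.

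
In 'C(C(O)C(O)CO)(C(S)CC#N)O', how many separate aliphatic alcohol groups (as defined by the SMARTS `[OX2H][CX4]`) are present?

[OX2H][CX4] is the SMARTS for an aliphatic alcohol: a hydroxyl oxygen bound to an sp3 (X4) carbon.
The molecule carries 4 separate instances of a hydroxyl group (-OH) meeting every constraint; each maps to a distinct set of atoms, giving 4 matches.

4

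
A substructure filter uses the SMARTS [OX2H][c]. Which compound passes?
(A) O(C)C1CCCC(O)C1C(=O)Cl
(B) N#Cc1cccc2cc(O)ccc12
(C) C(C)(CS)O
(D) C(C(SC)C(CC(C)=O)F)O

B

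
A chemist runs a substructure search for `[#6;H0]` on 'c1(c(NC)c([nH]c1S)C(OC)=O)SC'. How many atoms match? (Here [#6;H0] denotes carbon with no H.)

5

The query [#6;H0] means: any carbon with no attached hydrogen.
Check the 14 heavy atoms by environment: 1× n (aromatic, H1) → no; 4× c (aromatic, H0) → match; 1× S (H0) → no; 3× C (H3) → no; 1× S (H1) → no; 1× C (H0) → match; 2× O (H0) → no; 1× N (H1) → no.
Summing the matching environments: 4 + 1 = 5 matching atoms.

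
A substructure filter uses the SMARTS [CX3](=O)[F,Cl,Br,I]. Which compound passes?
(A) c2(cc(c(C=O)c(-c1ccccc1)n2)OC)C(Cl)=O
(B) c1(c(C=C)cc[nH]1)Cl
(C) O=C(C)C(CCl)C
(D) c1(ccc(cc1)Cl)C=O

[CX3](=O)[F,Cl,Br,I] describes a carbonyl carbon bonded to a halogen (an acyl halide).
(A) contains an acyl chloride (-C(=O)Cl), which satisfies every atom and bond constraint.
(B) has a chloro substituent but the Cl is not on a carbonyl carbon.
(C) has a chloro substituent but the Cl is not on a carbonyl carbon.
(D) has a chloro substituent but the Cl is not on a carbonyl carbon.
So the answer is (A).

A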